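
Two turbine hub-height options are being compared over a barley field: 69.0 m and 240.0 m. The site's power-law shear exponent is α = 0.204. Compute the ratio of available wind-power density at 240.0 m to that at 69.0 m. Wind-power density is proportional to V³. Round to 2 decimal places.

Speed ratio: V_B/V_A = (z_B/z_A)^α = (240.0/69.0)^0.204 = (3.4783)^0.204 = 1.28955
Power-density ratio: P_B/P_A = (V_B/V_A)³ = (1.28955)³ = 2.14444

2.14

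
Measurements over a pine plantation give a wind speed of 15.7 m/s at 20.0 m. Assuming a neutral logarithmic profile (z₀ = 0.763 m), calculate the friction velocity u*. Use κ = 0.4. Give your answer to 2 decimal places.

Log law: V(z) = (u*/κ) · ln(z/z₀) ⇒ u* = κ · V / ln(z/z₀)
u* = 0.4 × 15.7 / ln(20.0/0.763) = 0.4 × 15.7 / 3.2662
   = 6.2800 / 3.2662 = 1.9227 m/s

u* ≈ 1.92 m/s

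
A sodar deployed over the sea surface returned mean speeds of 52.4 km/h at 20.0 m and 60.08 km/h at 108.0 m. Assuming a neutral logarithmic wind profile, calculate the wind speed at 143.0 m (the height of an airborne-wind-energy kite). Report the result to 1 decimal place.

61.4 km/h

Log law: V ∝ ln(z/z₀). From the pair, with r = V₁/V₂ = 0.87217,
ln z₀ = (ln z₁ − r·ln z₂)/(1 − r) = (2.9957 − 0.87217×4.6821)/0.12783 = -8.5104 → z₀ = 0.0002014 m
V₃ = V₁ · ln(z₃/z₀)/ln(z₁/z₀) = 52.4 × 13.4733/11.5062 = 61.3584 km/h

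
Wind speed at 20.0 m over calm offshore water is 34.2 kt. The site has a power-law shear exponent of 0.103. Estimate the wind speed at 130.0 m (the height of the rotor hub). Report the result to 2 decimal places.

41.47 kt

Power-law profile: V₂ = V₁ · (z₂/z₁)^α
V₂ = 34.2 × (130.0/20.0)^0.103 = 34.2 × (6.5000)^0.103
    = 34.2 × 1.2126 = 41.4721 kt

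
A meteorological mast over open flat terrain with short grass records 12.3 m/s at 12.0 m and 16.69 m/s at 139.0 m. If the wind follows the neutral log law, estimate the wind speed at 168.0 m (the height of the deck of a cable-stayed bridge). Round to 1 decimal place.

Log law: V ∝ ln(z/z₀). From the pair, with r = V₁/V₂ = 0.73697,
ln z₀ = (ln z₁ − r·ln z₂)/(1 − r) = (2.4849 − 0.73697×4.9345)/0.26303 = -4.3783 → z₀ = 0.01255 m
V₃ = V₁ · ln(z₃/z₀)/ln(z₁/z₀) = 12.3 × 9.5023/6.8633 = 17.0296 m/s

17.0 m/s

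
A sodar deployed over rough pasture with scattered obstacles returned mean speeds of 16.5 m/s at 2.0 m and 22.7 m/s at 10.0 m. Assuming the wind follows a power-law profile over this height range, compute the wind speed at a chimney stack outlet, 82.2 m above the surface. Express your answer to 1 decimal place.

34.5 m/s

First find α: α = ln(V₂/V₁)/ln(z₂/z₁) = ln(22.7/16.5)/ln(10.0/2.0) = 0.31900/1.60944 = 0.1982
Extrapolate from 10.0 m to 82.2 m: V₃ = 22.7 × (82.2/10.0)^0.1982 = 22.7 × 1.5182 = 34.4637 m/s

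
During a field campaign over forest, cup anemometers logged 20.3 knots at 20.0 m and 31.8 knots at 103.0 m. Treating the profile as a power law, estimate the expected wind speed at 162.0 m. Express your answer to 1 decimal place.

36.0 knots

First find α: α = ln(V₂/V₁)/ln(z₂/z₁) = ln(31.8/20.3)/ln(103.0/20.0) = 0.44885/1.63900 = 0.2739
Extrapolate from 103.0 m to 162.0 m: V₃ = 31.8 × (162.0/103.0)^0.2739 = 31.8 × 1.1320 = 35.9988 knots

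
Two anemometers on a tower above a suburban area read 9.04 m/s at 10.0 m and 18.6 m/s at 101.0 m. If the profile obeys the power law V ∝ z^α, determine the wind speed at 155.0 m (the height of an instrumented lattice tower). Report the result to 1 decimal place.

21.3 m/s

First find α: α = ln(V₂/V₁)/ln(z₂/z₁) = ln(18.6/9.04)/ln(101.0/10.0) = 0.72150/2.31254 = 0.3120
Extrapolate from 101.0 m to 155.0 m: V₃ = 18.6 × (155.0/101.0)^0.3120 = 18.6 × 1.1430 = 21.2592 m/s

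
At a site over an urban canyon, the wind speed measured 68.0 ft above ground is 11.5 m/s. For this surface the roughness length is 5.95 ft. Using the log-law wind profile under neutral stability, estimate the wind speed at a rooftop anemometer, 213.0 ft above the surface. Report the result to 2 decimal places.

16.89 m/s

Log law: V(z) ∝ ln(z/z₀), so V₂/V₁ = ln(z₂/z₀) / ln(z₁/z₀).
ln(213.0/5.95) = 3.5779, ln(68.0/5.95) = 2.4361
V₂ = 11.5 × 3.5779/2.4361 = 11.5 × 1.4687 = 16.8899 m/s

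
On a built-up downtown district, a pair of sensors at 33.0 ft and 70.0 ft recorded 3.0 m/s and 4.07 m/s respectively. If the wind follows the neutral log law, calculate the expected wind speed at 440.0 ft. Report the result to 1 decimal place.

6.7 m/s

Log law: V ∝ ln(z/z₀). From the pair, with r = V₁/V₂ = 0.73710,
ln z₀ = (ln z₁ − r·ln z₂)/(1 − r) = (3.4965 − 0.73710×4.2485)/0.26290 = 1.3881 → z₀ = 4.007 ft
V₃ = V₁ · ln(z₃/z₀)/ln(z₁/z₀) = 3.0 × 4.6986/2.1084 = 6.6857 m/s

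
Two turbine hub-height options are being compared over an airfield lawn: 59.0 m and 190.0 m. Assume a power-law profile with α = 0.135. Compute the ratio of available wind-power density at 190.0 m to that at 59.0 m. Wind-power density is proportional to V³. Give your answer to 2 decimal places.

Speed ratio: V_B/V_A = (z_B/z_A)^α = (190.0/59.0)^0.135 = (3.2203)^0.135 = 1.17103
Power-density ratio: P_B/P_A = (V_B/V_A)³ = (1.17103)³ = 1.60583

1.61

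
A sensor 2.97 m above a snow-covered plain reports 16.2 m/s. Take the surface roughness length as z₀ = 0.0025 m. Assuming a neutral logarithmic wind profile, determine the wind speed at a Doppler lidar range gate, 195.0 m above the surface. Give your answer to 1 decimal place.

Log law: V(z) ∝ ln(z/z₀), so V₂/V₁ = ln(z₂/z₀) / ln(z₁/z₀).
ln(195.0/0.0025) = 11.2645, ln(2.97/0.0025) = 7.0800
V₂ = 16.2 × 11.2645/7.0800 = 16.2 × 1.5910 = 25.7745 m/s

25.8 m/s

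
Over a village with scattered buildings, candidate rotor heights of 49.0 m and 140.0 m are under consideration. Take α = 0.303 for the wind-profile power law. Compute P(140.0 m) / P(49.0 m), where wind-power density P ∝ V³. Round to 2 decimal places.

2.60

Speed ratio: V_B/V_A = (z_B/z_A)^α = (140.0/49.0)^0.303 = (2.8571)^0.303 = 1.37451
Power-density ratio: P_B/P_A = (V_B/V_A)³ = (1.37451)³ = 2.59682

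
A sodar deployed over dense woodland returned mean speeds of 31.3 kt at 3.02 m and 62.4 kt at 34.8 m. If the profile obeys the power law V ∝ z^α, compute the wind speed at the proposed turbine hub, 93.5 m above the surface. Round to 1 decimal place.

82.5 kt

First find α: α = ln(V₂/V₁)/ln(z₂/z₁) = ln(62.4/31.3)/ln(34.8/3.02) = 0.68995/2.44436 = 0.2823
Extrapolate from 34.8 m to 93.5 m: V₃ = 62.4 × (93.5/34.8)^0.2823 = 62.4 × 1.3218 = 82.4784 kt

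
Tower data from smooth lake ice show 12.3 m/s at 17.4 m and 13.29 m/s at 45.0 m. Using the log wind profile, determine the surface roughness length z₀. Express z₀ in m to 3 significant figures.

Log law: V(z) ∝ ln(z/z₀). With r = V₁/V₂ = 12.3/13.29 = 0.92551,
r · ln(z₂/z₀) = ln(z₁/z₀) ⇒ ln z₀ = (ln z₁ − r·ln z₂)/(1 − r)
ln z₀ = (2.85647 − 0.92551×3.80666) / 0.07449 = -8.9489
z₀ = exp(-8.9489) = 0.0001299 m

z₀ ≈ 0.000130 m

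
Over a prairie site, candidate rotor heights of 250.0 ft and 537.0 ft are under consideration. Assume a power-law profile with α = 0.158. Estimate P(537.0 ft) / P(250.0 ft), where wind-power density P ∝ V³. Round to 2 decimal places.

Speed ratio: V_B/V_A = (z_B/z_A)^α = (537.0/250.0)^0.158 = (2.1480)^0.158 = 1.12840
Power-density ratio: P_B/P_A = (V_B/V_A)³ = (1.12840)³ = 1.43676

1.44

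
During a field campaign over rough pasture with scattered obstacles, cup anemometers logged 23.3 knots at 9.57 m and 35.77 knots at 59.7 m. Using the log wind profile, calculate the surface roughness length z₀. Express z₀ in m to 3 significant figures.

z₀ ≈ 0.313 m

Log law: V(z) ∝ ln(z/z₀). With r = V₁/V₂ = 23.3/35.77 = 0.65138,
r · ln(z₂/z₀) = ln(z₁/z₀) ⇒ ln z₀ = (ln z₁ − r·ln z₂)/(1 − r)
ln z₀ = (2.25863 − 0.65138×4.08933) / 0.34862 = -1.1620
z₀ = exp(-1.1620) = 0.3129 m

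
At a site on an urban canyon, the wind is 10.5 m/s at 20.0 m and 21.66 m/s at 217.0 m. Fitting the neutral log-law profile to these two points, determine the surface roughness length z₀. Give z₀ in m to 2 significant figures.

Log law: V(z) ∝ ln(z/z₀). With r = V₁/V₂ = 10.5/21.66 = 0.48476,
r · ln(z₂/z₀) = ln(z₁/z₀) ⇒ ln z₀ = (ln z₁ − r·ln z₂)/(1 − r)
ln z₀ = (2.99573 − 0.48476×5.37990) / 0.51524 = 0.7526
z₀ = exp(0.7526) = 2.122 m

z₀ ≈ 2.1 m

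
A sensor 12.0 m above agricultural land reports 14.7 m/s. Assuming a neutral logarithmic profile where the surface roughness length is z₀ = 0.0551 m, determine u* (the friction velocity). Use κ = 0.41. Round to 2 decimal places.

Log law: V(z) = (u*/κ) · ln(z/z₀) ⇒ u* = κ · V / ln(z/z₀)
u* = 0.41 × 14.7 / ln(12.0/0.0551) = 0.41 × 14.7 / 5.3835
   = 6.0270 / 5.3835 = 1.1195 m/s

u* ≈ 1.12 m/s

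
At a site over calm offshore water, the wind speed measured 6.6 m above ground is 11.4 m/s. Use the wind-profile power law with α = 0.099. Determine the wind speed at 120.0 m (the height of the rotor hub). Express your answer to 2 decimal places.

Power-law profile: V₂ = V₁ · (z₂/z₁)^α
V₂ = 11.4 × (120.0/6.6)^0.099 = 11.4 × (18.1818)^0.099
    = 11.4 × 1.3326 = 15.1918 m/s

15.19 m/s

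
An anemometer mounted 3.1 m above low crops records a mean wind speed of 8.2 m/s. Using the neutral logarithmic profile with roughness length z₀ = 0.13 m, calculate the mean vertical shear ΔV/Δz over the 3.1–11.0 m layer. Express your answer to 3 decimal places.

0.414 m/s/m

Log law: V₂ = V₁ · ln(z₂/z₀)/ln(z₁/z₀) = 8.2 × 4.4381/3.1716 = 11.4744 m/s
ΔV/Δz = (11.4744 − 8.2)/(11.0 − 3.1) = 3.2744/7.9000 = 0.41448 m/s/m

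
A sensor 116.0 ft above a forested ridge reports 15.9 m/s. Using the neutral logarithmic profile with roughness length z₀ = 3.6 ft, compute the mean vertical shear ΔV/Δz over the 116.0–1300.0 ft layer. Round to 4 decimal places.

Log law: V₂ = V₁ · ln(z₂/z₀)/ln(z₁/z₀) = 15.9 × 5.8892/3.4727 = 26.9644 m/s
ΔV/Δz = (26.9644 − 15.9)/(1300.0 − 116.0) = 11.0644/1184.0000 = 0.00934 m/s/ft

0.0093 m/s/ft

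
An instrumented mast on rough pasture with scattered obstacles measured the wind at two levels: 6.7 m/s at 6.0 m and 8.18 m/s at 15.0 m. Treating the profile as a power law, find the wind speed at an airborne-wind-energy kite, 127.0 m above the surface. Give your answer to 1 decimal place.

First find α: α = ln(V₂/V₁)/ln(z₂/z₁) = ln(8.18/6.7)/ln(15.0/6.0) = 0.19958/0.91629 = 0.2178
Extrapolate from 15.0 m to 127.0 m: V₃ = 8.18 × (127.0/15.0)^0.2178 = 8.18 × 1.5925 = 13.0264 m/s

13.0 m/s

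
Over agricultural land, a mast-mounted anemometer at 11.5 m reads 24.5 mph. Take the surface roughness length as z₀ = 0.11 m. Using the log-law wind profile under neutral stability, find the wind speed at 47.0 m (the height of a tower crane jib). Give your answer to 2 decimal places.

31.92 mph

Log law: V(z) ∝ ln(z/z₀), so V₂/V₁ = ln(z₂/z₀) / ln(z₁/z₀).
ln(47.0/0.11) = 6.0574, ln(11.5/0.11) = 4.6496
V₂ = 24.5 × 6.0574/4.6496 = 24.5 × 1.3028 = 31.9180 mph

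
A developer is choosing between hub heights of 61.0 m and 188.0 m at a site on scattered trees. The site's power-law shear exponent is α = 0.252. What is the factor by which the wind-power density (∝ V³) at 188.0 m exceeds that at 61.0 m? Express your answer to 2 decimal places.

Speed ratio: V_B/V_A = (z_B/z_A)^α = (188.0/61.0)^0.252 = (3.0820)^0.252 = 1.32796
Power-density ratio: P_B/P_A = (V_B/V_A)³ = (1.32796)³ = 2.34182

2.34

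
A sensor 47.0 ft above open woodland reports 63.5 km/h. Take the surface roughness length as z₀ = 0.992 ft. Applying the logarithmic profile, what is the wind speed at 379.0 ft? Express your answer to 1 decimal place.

97.9 km/h

Log law: V(z) ∝ ln(z/z₀), so V₂/V₁ = ln(z₂/z₀) / ln(z₁/z₀).
ln(379.0/0.992) = 5.9456, ln(47.0/0.992) = 3.8582
V₂ = 63.5 × 5.9456/3.8582 = 63.5 × 1.5410 = 97.8554 km/h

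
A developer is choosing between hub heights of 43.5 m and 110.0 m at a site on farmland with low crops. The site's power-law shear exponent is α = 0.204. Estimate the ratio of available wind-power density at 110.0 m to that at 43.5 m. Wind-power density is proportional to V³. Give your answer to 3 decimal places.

1.764

Speed ratio: V_B/V_A = (z_B/z_A)^α = (110.0/43.5)^0.204 = (2.5287)^0.204 = 1.20835
Power-density ratio: P_B/P_A = (V_B/V_A)³ = (1.20835)³ = 1.76432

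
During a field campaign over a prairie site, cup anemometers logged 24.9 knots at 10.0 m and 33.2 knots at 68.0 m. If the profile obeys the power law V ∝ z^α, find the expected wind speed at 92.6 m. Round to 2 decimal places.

First find α: α = ln(V₂/V₁)/ln(z₂/z₁) = ln(33.2/24.9)/ln(68.0/10.0) = 0.28768/1.91692 = 0.1501
Extrapolate from 68.0 m to 92.6 m: V₃ = 33.2 × (92.6/68.0)^0.1501 = 33.2 × 1.0474 = 34.7747 knots

34.77 knots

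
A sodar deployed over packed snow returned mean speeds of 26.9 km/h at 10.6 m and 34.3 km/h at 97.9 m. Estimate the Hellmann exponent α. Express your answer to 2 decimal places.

α ≈ 0.11

Power law: V₂/V₁ = (z₂/z₁)^α ⇒ α = ln(V₂/V₁) / ln(z₂/z₁)
α = ln(34.3/26.9) / ln(97.9/10.6) = ln(1.2751) / ln(9.2358)
  = 0.24302 / 2.22309 = 0.10932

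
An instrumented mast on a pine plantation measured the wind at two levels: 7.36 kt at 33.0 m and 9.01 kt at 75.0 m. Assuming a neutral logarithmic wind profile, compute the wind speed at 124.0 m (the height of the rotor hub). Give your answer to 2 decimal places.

Log law: V ∝ ln(z/z₀). From the pair, with r = V₁/V₂ = 0.81687,
ln z₀ = (ln z₁ − r·ln z₂)/(1 − r) = (3.4965 − 0.81687×4.3175)/0.18313 = -0.1656 → z₀ = 0.8474 m
V₃ = V₁ · ln(z₃/z₀)/ln(z₁/z₀) = 7.36 × 4.9858/3.6621 = 10.0205 kt

10.02 kt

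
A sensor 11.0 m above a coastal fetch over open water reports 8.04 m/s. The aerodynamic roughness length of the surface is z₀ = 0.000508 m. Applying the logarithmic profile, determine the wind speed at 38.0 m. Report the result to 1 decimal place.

Log law: V(z) ∝ ln(z/z₀), so V₂/V₁ = ln(z₂/z₀) / ln(z₁/z₀).
ln(38.0/0.000508) = 11.2226, ln(11.0/0.000508) = 9.9829
V₂ = 8.04 × 11.2226/9.9829 = 8.04 × 1.1242 = 9.0384 m/s

9.0 m/s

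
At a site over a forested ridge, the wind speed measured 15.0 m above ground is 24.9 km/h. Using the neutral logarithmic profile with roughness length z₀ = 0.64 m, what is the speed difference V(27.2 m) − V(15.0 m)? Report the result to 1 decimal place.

4.7 km/h

Log law: V₂ = V₁ · ln(z₂/z₀)/ln(z₁/z₀) = 24.9 × 3.7495/3.1543 = 29.5982 km/h
ΔV = 29.5982 − 24.9 = 4.6982 km/h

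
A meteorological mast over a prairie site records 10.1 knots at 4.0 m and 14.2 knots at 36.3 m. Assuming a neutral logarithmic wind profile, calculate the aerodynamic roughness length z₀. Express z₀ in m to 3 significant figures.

z₀ ≈ 0.0175 m

Log law: V(z) ∝ ln(z/z₀). With r = V₁/V₂ = 10.1/14.2 = 0.71127,
r · ln(z₂/z₀) = ln(z₁/z₀) ⇒ ln z₀ = (ln z₁ − r·ln z₂)/(1 − r)
ln z₀ = (1.38629 − 0.71127×3.59182) / 0.28873 = -4.0468
z₀ = exp(-4.0468) = 0.01748 m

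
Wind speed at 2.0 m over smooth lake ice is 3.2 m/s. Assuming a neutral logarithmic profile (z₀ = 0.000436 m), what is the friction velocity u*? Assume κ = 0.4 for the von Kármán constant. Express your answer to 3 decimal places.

Log law: V(z) = (u*/κ) · ln(z/z₀) ⇒ u* = κ · V / ln(z/z₀)
u* = 0.4 × 3.2 / ln(2.0/0.000436) = 0.4 × 3.2 / 8.4310
   = 1.2800 / 8.4310 = 0.1518 m/s

u* ≈ 0.152 m/s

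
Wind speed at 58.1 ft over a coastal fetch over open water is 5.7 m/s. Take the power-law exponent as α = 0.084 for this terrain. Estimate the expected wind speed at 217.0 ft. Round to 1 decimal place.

6.4 m/s

Power-law profile: V₂ = V₁ · (z₂/z₁)^α
V₂ = 5.7 × (217.0/58.1)^0.084 = 5.7 × (3.7349)^0.084
    = 5.7 × 1.1170 = 6.3672 m/s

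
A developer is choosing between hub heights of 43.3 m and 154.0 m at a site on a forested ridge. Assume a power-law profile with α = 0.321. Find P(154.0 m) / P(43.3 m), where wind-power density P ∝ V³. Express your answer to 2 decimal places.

Speed ratio: V_B/V_A = (z_B/z_A)^α = (154.0/43.3)^0.321 = (3.5566)^0.321 = 1.50273
Power-density ratio: P_B/P_A = (V_B/V_A)³ = (1.50273)³ = 3.39347

3.39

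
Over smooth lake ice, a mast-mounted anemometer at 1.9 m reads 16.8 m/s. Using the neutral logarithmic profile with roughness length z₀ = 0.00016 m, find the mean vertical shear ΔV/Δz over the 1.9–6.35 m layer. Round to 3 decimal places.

0.486 m/s/m

Log law: V₂ = V₁ · ln(z₂/z₀)/ln(z₁/z₀) = 16.8 × 10.5888/9.3822 = 18.9606 m/s
ΔV/Δz = (18.9606 − 16.8)/(6.35 − 1.9) = 2.1606/4.4500 = 0.48552 m/s/m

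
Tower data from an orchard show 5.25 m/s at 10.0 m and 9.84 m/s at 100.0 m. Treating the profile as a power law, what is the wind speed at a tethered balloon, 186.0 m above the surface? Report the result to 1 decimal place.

11.7 m/s

First find α: α = ln(V₂/V₁)/ln(z₂/z₁) = ln(9.84/5.25)/ln(100.0/10.0) = 0.62823/2.30259 = 0.2728
Extrapolate from 100.0 m to 186.0 m: V₃ = 9.84 × (186.0/100.0)^0.2728 = 9.84 × 1.1845 = 11.6554 m/s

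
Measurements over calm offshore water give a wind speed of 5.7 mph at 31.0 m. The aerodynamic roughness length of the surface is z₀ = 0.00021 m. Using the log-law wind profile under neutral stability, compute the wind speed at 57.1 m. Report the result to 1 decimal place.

6.0 mph

Log law: V(z) ∝ ln(z/z₀), so V₂/V₁ = ln(z₂/z₀) / ln(z₁/z₀).
ln(57.1/0.00021) = 12.5132, ln(31.0/0.00021) = 11.9024
V₂ = 5.7 × 12.5132/11.9024 = 5.7 × 1.0513 = 5.9925 mph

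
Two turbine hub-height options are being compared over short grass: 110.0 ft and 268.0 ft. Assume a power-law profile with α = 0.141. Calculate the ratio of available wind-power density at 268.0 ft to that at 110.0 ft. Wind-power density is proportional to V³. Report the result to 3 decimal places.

1.457

Speed ratio: V_B/V_A = (z_B/z_A)^α = (268.0/110.0)^0.141 = (2.4364)^0.141 = 1.13378
Power-density ratio: P_B/P_A = (V_B/V_A)³ = (1.13378)³ = 1.45744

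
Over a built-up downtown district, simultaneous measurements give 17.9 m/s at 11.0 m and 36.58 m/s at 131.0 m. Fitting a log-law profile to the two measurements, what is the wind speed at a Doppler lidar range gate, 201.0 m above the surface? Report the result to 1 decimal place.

39.8 m/s

Log law: V ∝ ln(z/z₀). From the pair, with r = V₁/V₂ = 0.48934,
ln z₀ = (ln z₁ − r·ln z₂)/(1 − r) = (2.3979 − 0.48934×4.8752)/0.51066 = 0.0240 → z₀ = 1.024 m
V₃ = V₁ · ln(z₃/z₀)/ln(z₁/z₀) = 17.9 × 5.2793/2.3739 = 39.8081 m/s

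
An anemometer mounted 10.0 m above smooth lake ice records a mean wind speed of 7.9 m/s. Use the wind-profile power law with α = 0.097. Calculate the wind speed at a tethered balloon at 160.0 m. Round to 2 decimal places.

Power-law profile: V₂ = V₁ · (z₂/z₁)^α
V₂ = 7.9 × (160.0/10.0)^0.097 = 7.9 × (16.0000)^0.097
    = 7.9 × 1.3086 = 10.3378 m/s

10.34 m/s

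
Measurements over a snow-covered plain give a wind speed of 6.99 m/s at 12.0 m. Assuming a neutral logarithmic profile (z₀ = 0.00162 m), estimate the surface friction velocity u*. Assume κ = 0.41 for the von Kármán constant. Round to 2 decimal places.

u* ≈ 0.32 m/s

Log law: V(z) = (u*/κ) · ln(z/z₀) ⇒ u* = κ · V / ln(z/z₀)
u* = 0.41 × 6.99 / ln(12.0/0.00162) = 0.41 × 6.99 / 8.9102
   = 2.8659 / 8.9102 = 0.3216 m/s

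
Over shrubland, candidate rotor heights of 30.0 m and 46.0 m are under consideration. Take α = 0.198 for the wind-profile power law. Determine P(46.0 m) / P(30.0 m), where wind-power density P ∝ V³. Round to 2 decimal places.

1.29

Speed ratio: V_B/V_A = (z_B/z_A)^α = (46.0/30.0)^0.198 = (1.5333)^0.198 = 1.08832
Power-density ratio: P_B/P_A = (V_B/V_A)³ = (1.08832)³ = 1.28905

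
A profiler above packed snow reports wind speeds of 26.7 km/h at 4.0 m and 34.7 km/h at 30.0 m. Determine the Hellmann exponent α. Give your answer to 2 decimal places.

α ≈ 0.13

Power law: V₂/V₁ = (z₂/z₁)^α ⇒ α = ln(V₂/V₁) / ln(z₂/z₁)
α = ln(34.7/26.7) / ln(30.0/4.0) = ln(1.2996) / ln(7.5000)
  = 0.26208 / 2.01490 = 0.13007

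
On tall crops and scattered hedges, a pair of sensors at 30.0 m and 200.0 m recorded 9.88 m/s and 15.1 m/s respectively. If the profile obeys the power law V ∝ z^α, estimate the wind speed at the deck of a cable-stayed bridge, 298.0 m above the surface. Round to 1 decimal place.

16.5 m/s

First find α: α = ln(V₂/V₁)/ln(z₂/z₁) = ln(15.1/9.88)/ln(200.0/30.0) = 0.42418/1.89712 = 0.2236
Extrapolate from 200.0 m to 298.0 m: V₃ = 15.1 × (298.0/200.0)^0.2236 = 15.1 × 1.0933 = 16.5082 m/s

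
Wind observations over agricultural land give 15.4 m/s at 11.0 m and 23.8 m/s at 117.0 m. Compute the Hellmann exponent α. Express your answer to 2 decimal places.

Power law: V₂/V₁ = (z₂/z₁)^α ⇒ α = ln(V₂/V₁) / ln(z₂/z₁)
α = ln(23.8/15.4) / ln(117.0/11.0) = ln(1.5455) / ln(10.6364)
  = 0.43532 / 2.36428 = 0.18412

α ≈ 0.18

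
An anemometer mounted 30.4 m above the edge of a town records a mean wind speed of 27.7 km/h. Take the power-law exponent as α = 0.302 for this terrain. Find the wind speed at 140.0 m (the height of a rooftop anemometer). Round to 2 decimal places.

43.93 km/h

Power-law profile: V₂ = V₁ · (z₂/z₁)^α
V₂ = 27.7 × (140.0/30.4)^0.302 = 27.7 × (4.6053)^0.302
    = 27.7 × 1.5860 = 43.9322 km/h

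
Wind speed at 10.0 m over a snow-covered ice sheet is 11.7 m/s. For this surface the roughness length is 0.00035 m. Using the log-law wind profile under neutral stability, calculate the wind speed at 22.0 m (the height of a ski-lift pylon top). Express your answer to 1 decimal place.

Log law: V(z) ∝ ln(z/z₀), so V₂/V₁ = ln(z₂/z₀) / ln(z₁/z₀).
ln(22.0/0.00035) = 11.0486, ln(10.0/0.00035) = 10.2602
V₂ = 11.7 × 11.0486/10.2602 = 11.7 × 1.0768 = 12.5991 m/s

12.6 m/s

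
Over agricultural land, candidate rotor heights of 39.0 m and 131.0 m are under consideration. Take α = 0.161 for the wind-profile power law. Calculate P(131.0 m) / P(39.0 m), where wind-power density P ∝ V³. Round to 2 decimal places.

1.80

Speed ratio: V_B/V_A = (z_B/z_A)^α = (131.0/39.0)^0.161 = (3.3590)^0.161 = 1.21540
Power-density ratio: P_B/P_A = (V_B/V_A)³ = (1.21540)³ = 1.79539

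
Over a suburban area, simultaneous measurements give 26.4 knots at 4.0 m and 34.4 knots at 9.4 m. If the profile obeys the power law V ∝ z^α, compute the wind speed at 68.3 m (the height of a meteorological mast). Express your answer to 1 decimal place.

First find α: α = ln(V₂/V₁)/ln(z₂/z₁) = ln(34.4/26.4)/ln(9.4/4.0) = 0.26469/0.85442 = 0.3098
Extrapolate from 9.4 m to 68.3 m: V₃ = 34.4 × (68.3/9.4)^0.3098 = 34.4 × 1.8485 = 63.5889 knots

63.6 knots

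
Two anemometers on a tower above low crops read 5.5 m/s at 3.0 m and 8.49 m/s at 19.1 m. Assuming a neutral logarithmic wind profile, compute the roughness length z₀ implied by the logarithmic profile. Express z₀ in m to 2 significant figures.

Log law: V(z) ∝ ln(z/z₀). With r = V₁/V₂ = 5.5/8.49 = 0.64782,
r · ln(z₂/z₀) = ln(z₁/z₀) ⇒ ln z₀ = (ln z₁ − r·ln z₂)/(1 − r)
ln z₀ = (1.09861 − 0.64782×2.94969) / 0.35218 = -2.3064
z₀ = exp(-2.3064) = 0.09962 m

z₀ ≈ 0.100 m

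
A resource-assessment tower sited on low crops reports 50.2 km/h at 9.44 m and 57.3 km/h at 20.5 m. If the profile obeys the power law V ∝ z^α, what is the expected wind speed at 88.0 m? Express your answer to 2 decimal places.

First find α: α = ln(V₂/V₁)/ln(z₂/z₁) = ln(57.3/50.2)/ln(20.5/9.44) = 0.13229/0.77547 = 0.1706
Extrapolate from 20.5 m to 88.0 m: V₃ = 57.3 × (88.0/20.5)^0.1706 = 57.3 × 1.2821 = 73.4667 km/h

73.47 km/h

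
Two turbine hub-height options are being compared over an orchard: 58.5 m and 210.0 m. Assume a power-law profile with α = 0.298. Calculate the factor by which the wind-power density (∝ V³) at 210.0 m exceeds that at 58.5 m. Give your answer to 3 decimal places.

Speed ratio: V_B/V_A = (z_B/z_A)^α = (210.0/58.5)^0.298 = (3.5897)^0.298 = 1.46355
Power-density ratio: P_B/P_A = (V_B/V_A)³ = (1.46355)³ = 3.13492

3.135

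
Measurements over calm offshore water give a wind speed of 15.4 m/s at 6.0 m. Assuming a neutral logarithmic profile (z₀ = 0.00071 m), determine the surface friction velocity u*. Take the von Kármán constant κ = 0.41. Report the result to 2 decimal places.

u* ≈ 0.70 m/s

Log law: V(z) = (u*/κ) · ln(z/z₀) ⇒ u* = κ · V / ln(z/z₀)
u* = 0.41 × 15.4 / ln(6.0/0.00071) = 0.41 × 15.4 / 9.0420
   = 6.3140 / 9.0420 = 0.6983 m/s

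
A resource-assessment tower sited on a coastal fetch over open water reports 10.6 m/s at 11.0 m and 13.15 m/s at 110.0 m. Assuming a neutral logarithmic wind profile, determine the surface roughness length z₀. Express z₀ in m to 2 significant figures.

Log law: V(z) ∝ ln(z/z₀). With r = V₁/V₂ = 10.6/13.15 = 0.80608,
r · ln(z₂/z₀) = ln(z₁/z₀) ⇒ ln z₀ = (ln z₁ − r·ln z₂)/(1 − r)
ln z₀ = (2.39790 − 0.80608×4.70048) / 0.19392 = -7.1736
z₀ = exp(-7.1736) = 0.0007665 m

z₀ ≈ 0.00077 m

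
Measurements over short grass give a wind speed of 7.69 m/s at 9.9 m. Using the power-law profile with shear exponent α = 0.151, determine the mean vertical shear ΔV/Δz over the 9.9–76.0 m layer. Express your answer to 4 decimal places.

0.0419 m/s/m

Power law: V₂ = V₁ · (z₂/z₁)^α = 7.69 × (7.6768)^0.151 = 10.4614 m/s
ΔV/Δz = (10.4614 − 7.69)/(76.0 − 9.9) = 2.7714/66.1000 = 0.04193 m/s/m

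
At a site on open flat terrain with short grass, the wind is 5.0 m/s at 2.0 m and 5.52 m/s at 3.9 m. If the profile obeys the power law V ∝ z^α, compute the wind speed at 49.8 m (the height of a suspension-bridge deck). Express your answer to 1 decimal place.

8.1 m/s

First find α: α = ln(V₂/V₁)/ln(z₂/z₁) = ln(5.52/5.0)/ln(3.9/2.0) = 0.09894/0.66783 = 0.1482
Extrapolate from 3.9 m to 49.8 m: V₃ = 5.52 × (49.8/3.9)^0.1482 = 5.52 × 1.4584 = 8.0504 m/s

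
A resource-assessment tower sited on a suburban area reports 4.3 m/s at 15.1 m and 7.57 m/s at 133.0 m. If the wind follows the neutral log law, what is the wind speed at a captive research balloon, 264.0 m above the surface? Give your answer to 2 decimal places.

8.60 m/s

Log law: V ∝ ln(z/z₀). From the pair, with r = V₁/V₂ = 0.56803,
ln z₀ = (ln z₁ − r·ln z₂)/(1 − r) = (2.7147 − 0.56803×4.8903)/0.43197 = -0.1463 → z₀ = 0.8639 m
V₃ = V₁ · ln(z₃/z₀)/ln(z₁/z₀) = 4.3 × 5.7222/2.8610 = 8.6005 m/s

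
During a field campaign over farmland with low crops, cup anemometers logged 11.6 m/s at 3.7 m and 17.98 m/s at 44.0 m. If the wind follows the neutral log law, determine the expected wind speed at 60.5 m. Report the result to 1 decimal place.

Log law: V ∝ ln(z/z₀). From the pair, with r = V₁/V₂ = 0.64516,
ln z₀ = (ln z₁ − r·ln z₂)/(1 − r) = (1.3083 − 0.64516×3.7842)/0.35484 = -3.1932 → z₀ = 0.04104 m
V₃ = V₁ · ln(z₃/z₀)/ln(z₁/z₀) = 11.6 × 7.2959/4.5016 = 18.8006 m/s

18.8 m/s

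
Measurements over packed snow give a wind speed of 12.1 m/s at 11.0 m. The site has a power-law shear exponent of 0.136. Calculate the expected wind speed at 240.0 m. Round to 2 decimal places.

18.40 m/s

Power-law profile: V₂ = V₁ · (z₂/z₁)^α
V₂ = 12.1 × (240.0/11.0)^0.136 = 12.1 × (21.8182)^0.136
    = 12.1 × 1.5208 = 18.4020 m/s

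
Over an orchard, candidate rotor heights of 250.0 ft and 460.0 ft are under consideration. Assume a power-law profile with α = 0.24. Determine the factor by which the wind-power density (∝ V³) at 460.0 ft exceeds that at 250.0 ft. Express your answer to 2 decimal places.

1.55

Speed ratio: V_B/V_A = (z_B/z_A)^α = (460.0/250.0)^0.24 = (1.8400)^0.24 = 1.15759
Power-density ratio: P_B/P_A = (V_B/V_A)³ = (1.15759)³ = 1.55120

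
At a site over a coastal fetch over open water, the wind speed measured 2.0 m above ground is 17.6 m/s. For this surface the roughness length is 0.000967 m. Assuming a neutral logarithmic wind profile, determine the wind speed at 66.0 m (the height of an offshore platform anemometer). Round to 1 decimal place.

Log law: V(z) ∝ ln(z/z₀), so V₂/V₁ = ln(z₂/z₀) / ln(z₁/z₀).
ln(66.0/0.000967) = 11.1310, ln(2.0/0.000967) = 7.6345
V₂ = 17.6 × 11.1310/7.6345 = 17.6 × 1.4580 = 25.6606 m/s

25.7 m/s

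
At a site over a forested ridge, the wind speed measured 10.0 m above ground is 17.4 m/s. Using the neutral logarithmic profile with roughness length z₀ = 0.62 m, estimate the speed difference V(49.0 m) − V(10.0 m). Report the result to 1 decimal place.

9.9 m/s

Log law: V₂ = V₁ · ln(z₂/z₀)/ln(z₁/z₀) = 17.4 × 4.3699/2.7806 = 27.3448 m/s
ΔV = 27.3448 − 17.4 = 9.9448 m/s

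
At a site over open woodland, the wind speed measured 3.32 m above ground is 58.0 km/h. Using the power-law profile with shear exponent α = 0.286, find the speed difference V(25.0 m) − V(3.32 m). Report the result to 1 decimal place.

Power law: V₂ = V₁ · (z₂/z₁)^α = 58.0 × (7.5301)^0.286 = 103.3221 km/h
ΔV = 103.3221 − 58.0 = 45.3221 km/h

45.3 km/h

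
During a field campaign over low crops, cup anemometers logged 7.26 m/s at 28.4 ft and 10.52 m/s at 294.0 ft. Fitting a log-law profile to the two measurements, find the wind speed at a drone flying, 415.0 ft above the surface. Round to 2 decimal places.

11.00 m/s

Log law: V ∝ ln(z/z₀). From the pair, with r = V₁/V₂ = 0.69011,
ln z₀ = (ln z₁ − r·ln z₂)/(1 − r) = (3.3464 − 0.69011×5.6836)/0.30989 = -1.8585 → z₀ = 0.1559 ft
V₃ = V₁ · ln(z₃/z₀)/ln(z₁/z₀) = 7.26 × 7.8868/5.2049 = 11.0008 m/s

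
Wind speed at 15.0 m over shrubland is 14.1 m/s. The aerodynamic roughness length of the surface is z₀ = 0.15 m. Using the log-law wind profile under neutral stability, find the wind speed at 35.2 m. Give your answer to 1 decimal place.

16.7 m/s

Log law: V(z) ∝ ln(z/z₀), so V₂/V₁ = ln(z₂/z₀) / ln(z₁/z₀).
ln(35.2/0.15) = 5.4582, ln(15.0/0.15) = 4.6052
V₂ = 14.1 × 5.4582/4.6052 = 14.1 × 1.1852 = 16.7117 m/s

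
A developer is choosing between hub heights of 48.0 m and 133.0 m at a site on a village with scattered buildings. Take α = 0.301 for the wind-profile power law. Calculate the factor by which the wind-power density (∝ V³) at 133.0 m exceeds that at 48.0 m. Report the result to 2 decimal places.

2.51

Speed ratio: V_B/V_A = (z_B/z_A)^α = (133.0/48.0)^0.301 = (2.7708)^0.301 = 1.35902
Power-density ratio: P_B/P_A = (V_B/V_A)³ = (1.35902)³ = 2.51002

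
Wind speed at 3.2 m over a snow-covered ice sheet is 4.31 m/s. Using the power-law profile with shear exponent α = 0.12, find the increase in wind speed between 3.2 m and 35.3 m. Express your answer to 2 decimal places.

Power law: V₂ = V₁ · (z₂/z₁)^α = 4.31 × (11.0312)^0.12 = 5.7490 m/s
ΔV = 5.7490 − 4.31 = 1.4390 m/s

1.44 m/s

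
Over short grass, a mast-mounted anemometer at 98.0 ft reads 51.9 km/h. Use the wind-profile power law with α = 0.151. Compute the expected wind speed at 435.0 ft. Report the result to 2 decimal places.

Power-law profile: V₂ = V₁ · (z₂/z₁)^α
V₂ = 51.9 × (435.0/98.0)^0.151 = 51.9 × (4.4388)^0.151
    = 51.9 × 1.2524 = 64.9986 km/h

65.00 km/h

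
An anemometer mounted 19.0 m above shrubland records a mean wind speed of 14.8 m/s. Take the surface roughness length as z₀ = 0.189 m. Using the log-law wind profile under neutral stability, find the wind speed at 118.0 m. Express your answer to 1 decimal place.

20.7 m/s

Log law: V(z) ∝ ln(z/z₀), so V₂/V₁ = ln(z₂/z₀) / ln(z₁/z₀).
ln(118.0/0.189) = 6.4367, ln(19.0/0.189) = 4.6104
V₂ = 14.8 × 6.4367/4.6104 = 14.8 × 1.3961 = 20.6624 m/s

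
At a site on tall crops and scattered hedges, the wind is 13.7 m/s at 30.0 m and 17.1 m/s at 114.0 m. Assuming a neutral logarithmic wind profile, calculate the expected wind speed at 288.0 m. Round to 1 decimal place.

Log law: V ∝ ln(z/z₀). From the pair, with r = V₁/V₂ = 0.80117,
ln z₀ = (ln z₁ − r·ln z₂)/(1 − r) = (3.4012 − 0.80117×4.7362)/0.19883 = -1.9781 → z₀ = 0.1383 m
V₃ = V₁ · ln(z₃/z₀)/ln(z₁/z₀) = 13.7 × 7.6410/5.3793 = 19.4603 m/s

19.5 m/s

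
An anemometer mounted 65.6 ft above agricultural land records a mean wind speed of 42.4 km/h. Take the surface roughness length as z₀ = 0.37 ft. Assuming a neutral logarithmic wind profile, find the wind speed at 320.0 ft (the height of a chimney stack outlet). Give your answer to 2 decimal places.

Log law: V(z) ∝ ln(z/z₀), so V₂/V₁ = ln(z₂/z₀) / ln(z₁/z₀).
ln(320.0/0.37) = 6.7626, ln(65.6/0.37) = 5.1778
V₂ = 42.4 × 6.7626/5.1778 = 42.4 × 1.3061 = 55.3771 km/h

55.38 km/h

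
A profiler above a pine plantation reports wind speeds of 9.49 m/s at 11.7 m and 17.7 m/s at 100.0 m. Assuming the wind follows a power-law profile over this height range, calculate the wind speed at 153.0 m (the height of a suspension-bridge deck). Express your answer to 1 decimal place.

First find α: α = ln(V₂/V₁)/ln(z₂/z₁) = ln(17.7/9.49)/ln(100.0/11.7) = 0.62333/2.14558 = 0.2905
Extrapolate from 100.0 m to 153.0 m: V₃ = 17.7 × (153.0/100.0)^0.2905 = 17.7 × 1.1315 = 20.0276 m/s

20.0 m/s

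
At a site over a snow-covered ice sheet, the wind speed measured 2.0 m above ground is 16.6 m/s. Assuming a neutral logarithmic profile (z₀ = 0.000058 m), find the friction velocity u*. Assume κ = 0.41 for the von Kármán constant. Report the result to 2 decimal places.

Log law: V(z) = (u*/κ) · ln(z/z₀) ⇒ u* = κ · V / ln(z/z₀)
u* = 0.41 × 16.6 / ln(2.0/0.000058) = 0.41 × 16.6 / 10.4482
   = 6.8060 / 10.4482 = 0.6514 m/s

u* ≈ 0.65 m/s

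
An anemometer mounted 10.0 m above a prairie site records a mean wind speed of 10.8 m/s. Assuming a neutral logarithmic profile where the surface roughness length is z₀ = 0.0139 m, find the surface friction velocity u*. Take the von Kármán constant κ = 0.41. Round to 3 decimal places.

Log law: V(z) = (u*/κ) · ln(z/z₀) ⇒ u* = κ · V / ln(z/z₀)
u* = 0.41 × 10.8 / ln(10.0/0.0139) = 0.41 × 10.8 / 6.5785
   = 4.4280 / 6.5785 = 0.6731 m/s

u* ≈ 0.673 m/s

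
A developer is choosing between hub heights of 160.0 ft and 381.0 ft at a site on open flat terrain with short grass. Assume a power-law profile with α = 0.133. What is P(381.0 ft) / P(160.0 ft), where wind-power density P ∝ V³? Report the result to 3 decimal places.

Speed ratio: V_B/V_A = (z_B/z_A)^α = (381.0/160.0)^0.133 = (2.3813)^0.133 = 1.12232
Power-density ratio: P_B/P_A = (V_B/V_A)³ = (1.12232)³ = 1.41366

1.414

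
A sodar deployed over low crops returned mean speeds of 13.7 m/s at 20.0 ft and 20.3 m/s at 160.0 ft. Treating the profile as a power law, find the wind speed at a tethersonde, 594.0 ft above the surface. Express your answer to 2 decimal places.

26.01 m/s

First find α: α = ln(V₂/V₁)/ln(z₂/z₁) = ln(20.3/13.7)/ln(160.0/20.0) = 0.39323/2.07944 = 0.1891
Extrapolate from 160.0 ft to 594.0 ft: V₃ = 20.3 × (594.0/160.0)^0.1891 = 20.3 × 1.2815 = 26.0148 m/s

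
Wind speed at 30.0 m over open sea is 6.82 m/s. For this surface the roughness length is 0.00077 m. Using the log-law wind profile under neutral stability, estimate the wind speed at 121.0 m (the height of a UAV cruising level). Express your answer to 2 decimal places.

7.72 m/s

Log law: V(z) ∝ ln(z/z₀), so V₂/V₁ = ln(z₂/z₀) / ln(z₁/z₀).
ln(121.0/0.00077) = 11.9649, ln(30.0/0.00077) = 10.5703
V₂ = 6.82 × 11.9649/10.5703 = 6.82 × 1.1319 = 7.7198 m/s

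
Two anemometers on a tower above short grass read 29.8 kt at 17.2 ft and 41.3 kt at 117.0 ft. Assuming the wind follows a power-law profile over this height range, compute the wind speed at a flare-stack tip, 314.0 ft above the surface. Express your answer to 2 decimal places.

First find α: α = ln(V₂/V₁)/ln(z₂/z₁) = ln(41.3/29.8)/ln(117.0/17.2) = 0.32635/1.91726 = 0.1702
Extrapolate from 117.0 ft to 314.0 ft: V₃ = 41.3 × (314.0/117.0)^0.1702 = 41.3 × 1.1830 = 48.8574 kt

48.86 kt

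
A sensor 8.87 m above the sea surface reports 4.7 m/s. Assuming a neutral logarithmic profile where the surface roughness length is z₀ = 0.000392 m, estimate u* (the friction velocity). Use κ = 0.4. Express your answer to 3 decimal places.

u* ≈ 0.187 m/s

Log law: V(z) = (u*/κ) · ln(z/z₀) ⇒ u* = κ · V / ln(z/z₀)
u* = 0.4 × 4.7 / ln(8.87/0.000392) = 0.4 × 4.7 / 10.0269
   = 1.8800 / 10.0269 = 0.1875 m/s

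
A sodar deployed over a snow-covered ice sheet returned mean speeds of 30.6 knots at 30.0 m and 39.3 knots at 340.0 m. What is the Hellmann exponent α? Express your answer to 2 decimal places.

Power law: V₂/V₁ = (z₂/z₁)^α ⇒ α = ln(V₂/V₁) / ln(z₂/z₁)
α = ln(39.3/30.6) / ln(340.0/30.0) = ln(1.2843) / ln(11.3333)
  = 0.25022 / 2.42775 = 0.10307

α ≈ 0.10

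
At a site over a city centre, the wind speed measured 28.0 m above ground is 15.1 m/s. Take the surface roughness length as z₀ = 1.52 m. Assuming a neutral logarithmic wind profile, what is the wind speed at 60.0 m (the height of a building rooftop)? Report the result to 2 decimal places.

19.05 m/s

Log law: V(z) ∝ ln(z/z₀), so V₂/V₁ = ln(z₂/z₀) / ln(z₁/z₀).
ln(60.0/1.52) = 3.6756, ln(28.0/1.52) = 2.9135
V₂ = 15.1 × 3.6756/2.9135 = 15.1 × 1.2616 = 19.0500 m/s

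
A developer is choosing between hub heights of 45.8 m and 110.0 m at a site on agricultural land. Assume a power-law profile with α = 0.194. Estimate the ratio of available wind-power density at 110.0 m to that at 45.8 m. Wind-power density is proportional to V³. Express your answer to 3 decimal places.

1.665

Speed ratio: V_B/V_A = (z_B/z_A)^α = (110.0/45.8)^0.194 = (2.4017)^0.194 = 1.18528
Power-density ratio: P_B/P_A = (V_B/V_A)³ = (1.18528)³ = 1.66520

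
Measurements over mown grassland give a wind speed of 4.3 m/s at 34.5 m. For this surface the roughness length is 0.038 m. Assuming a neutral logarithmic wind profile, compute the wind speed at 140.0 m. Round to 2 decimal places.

Log law: V(z) ∝ ln(z/z₀), so V₂/V₁ = ln(z₂/z₀) / ln(z₁/z₀).
ln(140.0/0.038) = 8.2118, ln(34.5/0.038) = 6.8111
V₂ = 4.3 × 8.2118/6.8111 = 4.3 × 1.2056 = 5.1843 m/s

5.18 m/s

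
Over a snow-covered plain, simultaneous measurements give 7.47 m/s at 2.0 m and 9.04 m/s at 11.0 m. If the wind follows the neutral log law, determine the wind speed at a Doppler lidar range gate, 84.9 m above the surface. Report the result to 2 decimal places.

Log law: V ∝ ln(z/z₀). From the pair, with r = V₁/V₂ = 0.82633,
ln z₀ = (ln z₁ − r·ln z₂)/(1 − r) = (0.6931 − 0.82633×2.3979)/0.17367 = -7.4180 → z₀ = 0.0006004 m
V₃ = V₁ · ln(z₃/z₀)/ln(z₁/z₀) = 7.47 × 11.8595/8.1111 = 10.9220 m/s

10.92 m/s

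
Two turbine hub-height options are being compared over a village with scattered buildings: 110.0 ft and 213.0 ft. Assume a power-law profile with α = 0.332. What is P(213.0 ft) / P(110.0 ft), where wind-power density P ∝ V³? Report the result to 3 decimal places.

Speed ratio: V_B/V_A = (z_B/z_A)^α = (213.0/110.0)^0.332 = (1.9364)^0.332 = 1.24532
Power-density ratio: P_B/P_A = (V_B/V_A)³ = (1.24532)³ = 1.93125

1.931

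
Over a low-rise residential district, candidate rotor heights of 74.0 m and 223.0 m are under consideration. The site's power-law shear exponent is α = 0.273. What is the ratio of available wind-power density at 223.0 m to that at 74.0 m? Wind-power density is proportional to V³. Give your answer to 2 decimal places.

2.47

Speed ratio: V_B/V_A = (z_B/z_A)^α = (223.0/74.0)^0.273 = (3.0135)^0.273 = 1.35141
Power-density ratio: P_B/P_A = (V_B/V_A)³ = (1.35141)³ = 2.46809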